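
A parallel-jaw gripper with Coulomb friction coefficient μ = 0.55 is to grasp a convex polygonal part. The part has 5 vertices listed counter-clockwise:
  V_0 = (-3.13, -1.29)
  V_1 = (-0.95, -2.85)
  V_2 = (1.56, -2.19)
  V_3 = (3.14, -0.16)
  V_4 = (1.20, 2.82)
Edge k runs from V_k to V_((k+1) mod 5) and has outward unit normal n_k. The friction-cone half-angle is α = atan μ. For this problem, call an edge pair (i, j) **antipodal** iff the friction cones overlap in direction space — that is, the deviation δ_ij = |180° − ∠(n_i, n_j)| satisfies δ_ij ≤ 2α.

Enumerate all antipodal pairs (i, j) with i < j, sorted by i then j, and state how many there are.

count = 3; pairs: (0,3), (1,4), (2,4)

α = atan 0.55 = 28.81°;  2α = 57.62°
n_0 = (-0.5819, -0.8132)
n_1 = (+0.2543, -0.9671)
n_2 = (+0.7891, -0.6142)
n_3 = (+0.8381, +0.5456)
n_4 = (-0.6884, +0.7253)
  (0,1): δ = 129.68°  ·
  (0,2): δ = 92.31°  ·
  (0,3): δ = 21.35°  ✓
  (0,4): δ = 79.09°  ·
  (1,2): δ = 142.63°  ·
  (1,3): δ = 71.67°  ·
  (1,4): δ = 28.77°  ✓
  (2,3): δ = 109.04°  ·
  (2,4): δ = 8.60°  ✓
  (3,4): δ = 79.56°  ·
antipodal pairs: 3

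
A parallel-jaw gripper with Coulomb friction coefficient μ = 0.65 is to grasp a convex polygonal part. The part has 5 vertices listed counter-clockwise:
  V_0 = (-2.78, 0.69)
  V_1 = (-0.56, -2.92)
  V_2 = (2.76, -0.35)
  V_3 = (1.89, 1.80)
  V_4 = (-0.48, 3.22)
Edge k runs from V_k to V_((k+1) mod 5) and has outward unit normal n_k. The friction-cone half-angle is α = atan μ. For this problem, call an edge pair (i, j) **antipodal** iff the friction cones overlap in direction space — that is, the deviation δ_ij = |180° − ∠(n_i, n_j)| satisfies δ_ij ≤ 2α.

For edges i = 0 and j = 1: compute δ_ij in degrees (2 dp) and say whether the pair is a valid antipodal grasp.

δ = 83.85°, invalid

α = atan 0.65 = 33.02°;  2α = 66.05°
edge 0: e_0 = (+2.22, -3.61);  n_0 = (-0.8518, -0.5238)
edge 1: e_1 = (+3.32, +2.57);  n_1 = (+0.6121, -0.7908)
∠(n_0, n_1) = 96.15°
δ = |180° − 96.15°| = 83.85°
83.85° > 2α = 66.05°  →  invalid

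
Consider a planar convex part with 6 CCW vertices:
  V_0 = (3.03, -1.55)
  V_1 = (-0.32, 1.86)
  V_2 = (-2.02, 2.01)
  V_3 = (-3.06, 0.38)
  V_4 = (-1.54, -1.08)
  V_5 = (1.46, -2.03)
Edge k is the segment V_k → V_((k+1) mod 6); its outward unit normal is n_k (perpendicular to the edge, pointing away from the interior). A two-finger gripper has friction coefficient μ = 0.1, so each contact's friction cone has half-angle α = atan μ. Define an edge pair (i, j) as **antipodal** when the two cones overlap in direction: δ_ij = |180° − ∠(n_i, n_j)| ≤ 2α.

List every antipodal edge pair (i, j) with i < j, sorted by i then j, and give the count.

count = 1; pairs: (0,3)

α = atan 0.1 = 5.71°;  2α = 11.42°
n_0 = (+0.7134, +0.7008)
n_1 = (+0.0879, +0.9961)
n_2 = (-0.8430, +0.5379)
n_3 = (-0.6927, -0.7212)
n_4 = (-0.3019, -0.9533)
n_5 = (+0.2924, -0.9563)
  (0,1): δ = 139.53°  ·
  (0,2): δ = 77.03°  ·
  (0,3): δ = 1.66°  ✓
  (0,4): δ = 27.94°  ·
  (0,5): δ = 62.51°  ·
  (1,2): δ = 117.50°  ·
  (1,3): δ = 38.80°  ·
  (1,4): δ = 12.53°  ·
  (1,5): δ = 22.04°  ·
  (2,3): δ = 101.31°  ·
  (2,4): δ = 75.03°  ·
  (2,5): δ = 40.46°  ·
  (3,4): δ = 153.72°  ·
  (3,5): δ = 119.15°  ·
  (4,5): δ = 145.43°  ·
antipodal pairs: 1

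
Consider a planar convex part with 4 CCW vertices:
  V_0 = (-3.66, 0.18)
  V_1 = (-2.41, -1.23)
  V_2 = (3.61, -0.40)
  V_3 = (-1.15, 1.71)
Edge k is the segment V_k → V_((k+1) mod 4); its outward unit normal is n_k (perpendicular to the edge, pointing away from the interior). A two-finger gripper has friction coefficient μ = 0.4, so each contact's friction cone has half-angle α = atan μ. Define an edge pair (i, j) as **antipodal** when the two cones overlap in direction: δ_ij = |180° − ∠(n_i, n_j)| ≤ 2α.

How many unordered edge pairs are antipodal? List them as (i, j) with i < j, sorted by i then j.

count = 3; pairs: (0,2), (1,2), (1,3)

α = atan 0.4 = 21.80°;  2α = 43.60°
n_0 = (-0.7483, -0.6634)
n_1 = (+0.1366, -0.9906)
n_2 = (+0.4052, +0.9142)
n_3 = (-0.5205, +0.8539)
  (0,1): δ = 123.71°  ·
  (0,2): δ = 24.54°  ✓
  (0,3): δ = 79.81°  ·
  (1,2): δ = 31.76°  ✓
  (1,3): δ = 23.51°  ✓
  (2,3): δ = 124.73°  ·
antipodal pairs: 3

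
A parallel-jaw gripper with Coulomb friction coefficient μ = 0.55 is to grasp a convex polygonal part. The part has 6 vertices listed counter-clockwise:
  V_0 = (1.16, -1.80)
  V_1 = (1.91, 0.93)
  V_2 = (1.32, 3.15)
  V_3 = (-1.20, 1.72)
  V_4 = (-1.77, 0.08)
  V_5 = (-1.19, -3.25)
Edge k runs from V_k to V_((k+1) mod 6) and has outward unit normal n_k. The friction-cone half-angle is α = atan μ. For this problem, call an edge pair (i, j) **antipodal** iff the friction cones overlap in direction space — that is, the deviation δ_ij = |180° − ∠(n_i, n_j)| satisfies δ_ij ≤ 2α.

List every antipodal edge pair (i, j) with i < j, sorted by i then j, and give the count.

α = atan 0.55 = 28.81°;  2α = 57.62°
n_0 = (+0.9643, -0.2649)
n_1 = (+0.9665, +0.2568)
n_2 = (-0.4935, +0.8697)
n_3 = (-0.9446, +0.3283)
n_4 = (-0.9852, -0.1716)
n_5 = (+0.5251, -0.8510)
  (0,1): δ = 149.76°  ·
  (0,2): δ = 45.07°  ✓
  (0,3): δ = 3.80°  ✓
  (0,4): δ = 25.24°  ✓
  (0,5): δ = 137.04°  ·
  (1,2): δ = 75.31°  ·
  (1,3): δ = 34.05°  ✓
  (1,4): δ = 5.00°  ✓
  (1,5): δ = 106.79°  ·
  (2,3): δ = 138.74°  ·
  (2,4): δ = 109.69°  ·
  (2,5): δ = 2.10°  ✓
  (3,4): δ = 150.95°  ·
  (3,5): δ = 39.16°  ✓
  (4,5): δ = 68.20°  ·
antipodal pairs: 7

count = 7; pairs: (0,2), (0,3), (0,4), (1,3), (1,4), (2,5), (3,5)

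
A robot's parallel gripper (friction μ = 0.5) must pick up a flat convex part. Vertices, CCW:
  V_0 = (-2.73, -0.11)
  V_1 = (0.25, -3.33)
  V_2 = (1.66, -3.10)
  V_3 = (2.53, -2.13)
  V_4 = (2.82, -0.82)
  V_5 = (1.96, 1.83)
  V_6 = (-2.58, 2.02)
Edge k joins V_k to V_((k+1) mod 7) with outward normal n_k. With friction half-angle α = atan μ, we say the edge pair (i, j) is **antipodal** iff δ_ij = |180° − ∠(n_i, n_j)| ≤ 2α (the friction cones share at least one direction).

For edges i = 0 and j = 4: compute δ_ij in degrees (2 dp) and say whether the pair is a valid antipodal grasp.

δ = 24.80°, valid

α = atan 0.5 = 26.57°;  2α = 53.13°
edge 0: e_0 = (+2.98, -3.22);  n_0 = (-0.7339, -0.6792)
edge 4: e_4 = (-0.86, +2.65);  n_4 = (+0.9512, +0.3087)
∠(n_0, n_4) = 155.20°
δ = |180° − 155.20°| = 24.80°
24.80° ≤ 2α = 53.13°  →  valid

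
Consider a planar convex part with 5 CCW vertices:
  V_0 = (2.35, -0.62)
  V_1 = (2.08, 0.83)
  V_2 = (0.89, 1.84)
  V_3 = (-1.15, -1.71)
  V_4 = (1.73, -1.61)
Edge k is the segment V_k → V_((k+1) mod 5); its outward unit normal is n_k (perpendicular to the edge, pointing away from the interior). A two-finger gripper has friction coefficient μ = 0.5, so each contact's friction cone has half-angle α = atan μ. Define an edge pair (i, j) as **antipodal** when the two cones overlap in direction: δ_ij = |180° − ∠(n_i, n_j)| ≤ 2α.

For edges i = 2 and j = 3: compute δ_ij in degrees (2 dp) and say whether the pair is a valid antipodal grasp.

δ = 58.13°, invalid

α = atan 0.5 = 26.57°;  2α = 53.13°
edge 2: e_2 = (-2.04, -3.55);  n_2 = (-0.8670, +0.4982)
edge 3: e_3 = (+2.88, +0.10);  n_3 = (+0.0347, -0.9994)
∠(n_2, n_3) = 121.87°
δ = |180° − 121.87°| = 58.13°
58.13° > 2α = 53.13°  →  invalid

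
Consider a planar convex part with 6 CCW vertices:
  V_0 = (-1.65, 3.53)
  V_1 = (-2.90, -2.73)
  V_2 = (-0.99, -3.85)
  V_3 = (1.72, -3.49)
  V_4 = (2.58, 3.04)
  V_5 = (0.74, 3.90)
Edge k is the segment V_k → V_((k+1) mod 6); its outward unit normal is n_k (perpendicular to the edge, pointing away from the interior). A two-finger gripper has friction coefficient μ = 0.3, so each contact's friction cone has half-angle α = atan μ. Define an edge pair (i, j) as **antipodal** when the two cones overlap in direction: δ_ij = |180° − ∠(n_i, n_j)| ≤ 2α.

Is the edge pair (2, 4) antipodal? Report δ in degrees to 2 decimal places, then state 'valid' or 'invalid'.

δ = 32.62°, valid

α = atan 0.3 = 16.70°;  2α = 33.40°
edge 2: e_2 = (+2.71, +0.36);  n_2 = (+0.1317, -0.9913)
edge 4: e_4 = (-1.84, +0.86);  n_4 = (+0.4234, +0.9059)
∠(n_2, n_4) = 147.38°
δ = |180° − 147.38°| = 32.62°
32.62° ≤ 2α = 33.40°  →  valid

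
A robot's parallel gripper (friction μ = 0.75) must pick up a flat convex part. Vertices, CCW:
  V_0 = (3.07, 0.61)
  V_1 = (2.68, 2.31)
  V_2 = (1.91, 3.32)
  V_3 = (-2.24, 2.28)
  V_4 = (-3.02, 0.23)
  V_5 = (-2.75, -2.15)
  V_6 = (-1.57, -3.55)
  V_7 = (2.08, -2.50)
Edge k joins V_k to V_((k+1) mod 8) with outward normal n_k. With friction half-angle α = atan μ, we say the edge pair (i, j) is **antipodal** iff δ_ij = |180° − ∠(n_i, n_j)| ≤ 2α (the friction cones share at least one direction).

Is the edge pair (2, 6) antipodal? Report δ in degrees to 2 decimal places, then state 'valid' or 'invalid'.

α = atan 0.75 = 36.87°;  2α = 73.74°
edge 2: e_2 = (-4.15, -1.04);  n_2 = (-0.2431, +0.9700)
edge 6: e_6 = (+3.65, +1.05);  n_6 = (+0.2765, -0.9610)
∠(n_2, n_6) = 178.02°
δ = |180° − 178.02°| = 1.98°
1.98° ≤ 2α = 73.74°  →  valid

δ = 1.98°, valid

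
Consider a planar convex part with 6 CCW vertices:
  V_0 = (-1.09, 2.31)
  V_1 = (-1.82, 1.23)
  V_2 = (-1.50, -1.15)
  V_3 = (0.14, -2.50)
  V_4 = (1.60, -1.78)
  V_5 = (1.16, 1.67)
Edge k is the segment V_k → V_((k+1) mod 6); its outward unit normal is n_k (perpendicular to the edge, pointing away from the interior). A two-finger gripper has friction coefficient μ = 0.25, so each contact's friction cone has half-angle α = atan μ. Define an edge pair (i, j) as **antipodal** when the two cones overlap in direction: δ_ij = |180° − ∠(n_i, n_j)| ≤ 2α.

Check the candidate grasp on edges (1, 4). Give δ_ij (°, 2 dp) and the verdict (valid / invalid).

α = atan 0.25 = 14.04°;  2α = 28.07°
edge 1: e_1 = (+0.32, -2.38);  n_1 = (-0.9911, -0.1333)
edge 4: e_4 = (-0.44, +3.45);  n_4 = (+0.9920, +0.1265)
∠(n_1, n_4) = 179.61°
δ = |180° − 179.61°| = 0.39°
0.39° ≤ 2α = 28.07°  →  valid

δ = 0.39°, valid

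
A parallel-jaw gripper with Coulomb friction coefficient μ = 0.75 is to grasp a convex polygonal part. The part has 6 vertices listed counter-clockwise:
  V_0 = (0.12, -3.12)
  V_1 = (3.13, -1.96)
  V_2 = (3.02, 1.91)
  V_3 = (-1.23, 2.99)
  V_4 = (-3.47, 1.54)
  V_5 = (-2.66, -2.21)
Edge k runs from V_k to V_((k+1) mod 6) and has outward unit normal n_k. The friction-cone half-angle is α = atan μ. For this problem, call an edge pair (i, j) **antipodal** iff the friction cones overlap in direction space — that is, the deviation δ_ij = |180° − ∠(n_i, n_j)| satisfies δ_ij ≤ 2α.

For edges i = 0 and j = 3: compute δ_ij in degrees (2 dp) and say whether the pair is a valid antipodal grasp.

α = atan 0.75 = 36.87°;  2α = 73.74°
edge 0: e_0 = (+3.01, +1.16);  n_0 = (+0.3596, -0.9331)
edge 3: e_3 = (-2.24, -1.45);  n_3 = (-0.5434, +0.8395)
∠(n_0, n_3) = 168.16°
δ = |180° − 168.16°| = 11.84°
11.84° ≤ 2α = 73.74°  →  valid

δ = 11.84°, valid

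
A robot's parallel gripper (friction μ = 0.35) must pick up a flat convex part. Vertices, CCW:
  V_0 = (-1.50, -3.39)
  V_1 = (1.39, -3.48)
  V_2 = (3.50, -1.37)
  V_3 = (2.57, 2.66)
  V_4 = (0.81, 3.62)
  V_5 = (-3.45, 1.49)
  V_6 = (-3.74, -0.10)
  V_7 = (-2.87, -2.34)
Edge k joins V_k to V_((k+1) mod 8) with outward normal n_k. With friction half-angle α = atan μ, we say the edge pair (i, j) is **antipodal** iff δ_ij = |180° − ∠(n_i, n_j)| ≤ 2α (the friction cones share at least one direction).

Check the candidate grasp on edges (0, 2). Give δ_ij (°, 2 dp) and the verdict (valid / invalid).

α = atan 0.35 = 19.29°;  2α = 38.58°
edge 0: e_0 = (+2.89, -0.09);  n_0 = (-0.0311, -0.9995)
edge 2: e_2 = (-0.93, +4.03);  n_2 = (+0.9744, +0.2249)
∠(n_0, n_2) = 104.78°
δ = |180° − 104.78°| = 75.22°
75.22° > 2α = 38.58°  →  invalid

δ = 75.22°, invalid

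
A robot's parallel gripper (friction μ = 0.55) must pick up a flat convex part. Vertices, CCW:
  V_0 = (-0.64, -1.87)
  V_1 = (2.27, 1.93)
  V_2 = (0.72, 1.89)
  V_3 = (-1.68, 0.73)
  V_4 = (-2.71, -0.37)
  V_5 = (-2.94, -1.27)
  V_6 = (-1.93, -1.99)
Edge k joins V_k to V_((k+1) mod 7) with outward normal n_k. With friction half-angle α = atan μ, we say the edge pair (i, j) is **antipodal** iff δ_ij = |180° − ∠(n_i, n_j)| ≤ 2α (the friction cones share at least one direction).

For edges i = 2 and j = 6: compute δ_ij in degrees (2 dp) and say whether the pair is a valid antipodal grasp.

α = atan 0.55 = 28.81°;  2α = 57.62°
edge 2: e_2 = (-2.40, -1.16);  n_2 = (-0.4352, +0.9003)
edge 6: e_6 = (+1.29, +0.12);  n_6 = (+0.0926, -0.9957)
∠(n_2, n_6) = 159.52°
δ = |180° − 159.52°| = 20.48°
20.48° ≤ 2α = 57.62°  →  valid

δ = 20.48°, valid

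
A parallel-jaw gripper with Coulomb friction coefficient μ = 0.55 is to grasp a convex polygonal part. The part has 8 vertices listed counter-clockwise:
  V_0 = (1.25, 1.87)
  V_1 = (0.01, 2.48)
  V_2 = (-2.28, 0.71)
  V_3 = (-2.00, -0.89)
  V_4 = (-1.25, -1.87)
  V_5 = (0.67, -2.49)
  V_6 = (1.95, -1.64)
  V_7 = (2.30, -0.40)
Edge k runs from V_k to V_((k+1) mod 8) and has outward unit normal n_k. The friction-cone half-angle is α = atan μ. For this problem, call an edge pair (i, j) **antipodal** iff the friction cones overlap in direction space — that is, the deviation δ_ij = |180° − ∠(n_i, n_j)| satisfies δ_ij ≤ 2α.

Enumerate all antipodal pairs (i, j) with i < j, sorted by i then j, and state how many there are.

count = 11; pairs: (0,2), (0,3), (0,4), (1,4), (1,5), (1,6), (2,6), (2,7), (3,6), (3,7), (4,7)

α = atan 0.55 = 28.81°;  2α = 57.62°
n_0 = (+0.4414, +0.8973)
n_1 = (-0.6115, +0.7912)
n_2 = (-0.9850, -0.1724)
n_3 = (-0.7941, -0.6078)
n_4 = (-0.3073, -0.9516)
n_5 = (+0.5532, -0.8331)
n_6 = (+0.9624, -0.2716)
n_7 = (+0.9076, +0.4198)
  (0,1): δ = 116.10°  ·
  (0,2): δ = 53.88°  ✓
  (0,3): δ = 26.38°  ✓
  (0,4): δ = 8.30°  ✓
  (0,5): δ = 59.78°  ·
  (0,6): δ = 100.43°  ·
  (0,7): δ = 141.02°  ·
  (1,2): δ = 117.78°  ·
  (1,3): δ = 90.27°  ·
  (1,4): δ = 55.60°  ✓
  (1,5): δ = 4.11°  ✓
  (1,6): δ = 36.54°  ✓
  (1,7): δ = 77.12°  ·
  (2,3): δ = 152.50°  ·
  (2,4): δ = 117.82°  ·
  (2,5): δ = 66.34°  ·
  (2,6): δ = 25.69°  ✓
  (2,7): δ = 14.90°  ✓
  (3,4): δ = 145.32°  ·
  (3,5): δ = 93.84°  ·
  (3,6): δ = 53.19°  ✓
  (3,7): δ = 12.60°  ✓
  (4,5): δ = 128.52°  ·
  (4,6): δ = 87.87°  ·
  (4,7): δ = 47.28°  ✓
  (5,6): δ = 139.35°  ·
  (5,7): δ = 98.76°  ·
  (6,7): δ = 139.41°  ·
antipodal pairs: 11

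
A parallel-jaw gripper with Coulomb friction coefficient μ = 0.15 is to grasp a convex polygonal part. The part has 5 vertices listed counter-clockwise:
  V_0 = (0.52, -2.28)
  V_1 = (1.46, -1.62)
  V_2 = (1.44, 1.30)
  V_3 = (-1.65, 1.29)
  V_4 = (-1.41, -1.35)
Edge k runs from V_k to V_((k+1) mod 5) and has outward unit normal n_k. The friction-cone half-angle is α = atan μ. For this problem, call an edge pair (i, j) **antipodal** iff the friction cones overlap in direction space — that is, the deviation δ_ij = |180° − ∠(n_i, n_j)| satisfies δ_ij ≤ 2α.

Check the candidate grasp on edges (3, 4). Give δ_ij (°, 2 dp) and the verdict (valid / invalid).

δ = 120.92°, invalid

α = atan 0.15 = 8.53°;  2α = 17.06°
edge 3: e_3 = (+0.24, -2.64);  n_3 = (-0.9959, -0.0905)
edge 4: e_4 = (+1.93, -0.93);  n_4 = (-0.4341, -0.9009)
∠(n_3, n_4) = 59.08°
δ = |180° − 59.08°| = 120.92°
120.92° > 2α = 17.06°  →  invalid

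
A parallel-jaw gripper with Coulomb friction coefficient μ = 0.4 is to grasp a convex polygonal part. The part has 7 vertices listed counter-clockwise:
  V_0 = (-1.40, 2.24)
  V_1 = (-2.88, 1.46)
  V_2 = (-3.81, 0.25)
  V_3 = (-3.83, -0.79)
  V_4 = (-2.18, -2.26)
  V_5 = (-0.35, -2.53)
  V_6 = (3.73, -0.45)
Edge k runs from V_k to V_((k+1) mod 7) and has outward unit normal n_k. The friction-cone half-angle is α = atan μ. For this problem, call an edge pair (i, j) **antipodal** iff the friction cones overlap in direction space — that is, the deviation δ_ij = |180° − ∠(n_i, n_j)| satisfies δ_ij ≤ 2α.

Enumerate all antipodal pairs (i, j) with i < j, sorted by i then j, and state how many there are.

count = 5; pairs: (0,4), (0,5), (1,5), (3,6), (4,6)

α = atan 0.4 = 21.80°;  2α = 43.60°
n_0 = (-0.4662, +0.8847)
n_1 = (-0.7929, +0.6094)
n_2 = (-0.9998, +0.0192)
n_3 = (-0.6652, -0.7467)
n_4 = (-0.1460, -0.9893)
n_5 = (+0.4542, -0.8909)
n_6 = (+0.4644, +0.8856)
  (0,1): δ = 155.34°  ·
  (0,2): δ = 118.89°  ·
  (0,3): δ = 69.49°  ·
  (0,4): δ = 36.18°  ✓
  (0,5): δ = 0.78°  ✓
  (0,6): δ = 124.54°  ·
  (1,2): δ = 143.56°  ·
  (1,3): δ = 94.15°  ·
  (1,4): δ = 60.85°  ·
  (1,5): δ = 25.44°  ✓
  (1,6): δ = 99.87°  ·
  (2,3): δ = 130.60°  ·
  (2,4): δ = 97.29°  ·
  (2,5): δ = 61.89°  ·
  (2,6): δ = 63.43°  ·
  (3,4): δ = 146.69°  ·
  (3,5): δ = 111.29°  ·
  (3,6): δ = 14.03°  ✓
  (4,5): δ = 144.59°  ·
  (4,6): δ = 19.28°  ✓
  (5,6): δ = 54.68°  ·
antipodal pairs: 5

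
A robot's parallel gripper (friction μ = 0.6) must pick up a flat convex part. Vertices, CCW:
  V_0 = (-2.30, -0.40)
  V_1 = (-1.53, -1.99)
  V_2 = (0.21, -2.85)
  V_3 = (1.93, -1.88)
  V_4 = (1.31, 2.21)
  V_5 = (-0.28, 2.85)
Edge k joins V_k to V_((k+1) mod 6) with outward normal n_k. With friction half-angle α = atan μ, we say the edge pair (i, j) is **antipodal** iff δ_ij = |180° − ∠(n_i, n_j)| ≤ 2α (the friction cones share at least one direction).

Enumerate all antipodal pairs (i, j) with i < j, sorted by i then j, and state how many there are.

count = 7; pairs: (0,3), (0,4), (1,3), (1,4), (2,4), (2,5), (3,5)

α = atan 0.6 = 30.96°;  2α = 61.93°
n_0 = (-0.9000, -0.4359)
n_1 = (-0.4431, -0.8965)
n_2 = (+0.4912, -0.8710)
n_3 = (+0.9887, +0.1499)
n_4 = (+0.3734, +0.9277)
n_5 = (-0.8493, +0.5279)
  (0,1): δ = 142.14°  ·
  (0,2): δ = 86.42°  ·
  (0,3): δ = 17.22°  ✓
  (0,4): δ = 42.23°  ✓
  (0,5): δ = 122.30°  ·
  (1,2): δ = 124.28°  ·
  (1,3): δ = 55.08°  ✓
  (1,4): δ = 4.38°  ✓
  (1,5): δ = 84.44°  ·
  (2,3): δ = 110.80°  ·
  (2,4): δ = 51.35°  ✓
  (2,5): δ = 28.72°  ✓
  (3,4): δ = 120.55°  ·
  (3,5): δ = 40.48°  ✓
  (4,5): δ = 99.94°  ·
antipodal pairs: 7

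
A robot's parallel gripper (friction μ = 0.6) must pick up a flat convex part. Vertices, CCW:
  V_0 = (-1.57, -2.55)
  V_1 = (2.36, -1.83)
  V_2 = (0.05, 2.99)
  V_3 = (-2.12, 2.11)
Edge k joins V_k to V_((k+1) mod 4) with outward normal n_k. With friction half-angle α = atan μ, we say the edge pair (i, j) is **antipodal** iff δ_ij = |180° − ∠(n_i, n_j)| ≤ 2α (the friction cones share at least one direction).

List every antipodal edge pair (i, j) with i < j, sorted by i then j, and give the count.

count = 2; pairs: (0,2), (1,3)

α = atan 0.6 = 30.96°;  2α = 61.93°
n_0 = (+0.1802, -0.9836)
n_1 = (+0.9018, +0.4322)
n_2 = (-0.3758, +0.9267)
n_3 = (-0.9931, -0.1172)
  (0,1): δ = 74.78°  ·
  (0,2): δ = 11.69°  ✓
  (0,3): δ = 86.35°  ·
  (1,2): δ = 93.53°  ·
  (1,3): δ = 18.87°  ✓
  (2,3): δ = 105.34°  ·
antipodal pairs: 2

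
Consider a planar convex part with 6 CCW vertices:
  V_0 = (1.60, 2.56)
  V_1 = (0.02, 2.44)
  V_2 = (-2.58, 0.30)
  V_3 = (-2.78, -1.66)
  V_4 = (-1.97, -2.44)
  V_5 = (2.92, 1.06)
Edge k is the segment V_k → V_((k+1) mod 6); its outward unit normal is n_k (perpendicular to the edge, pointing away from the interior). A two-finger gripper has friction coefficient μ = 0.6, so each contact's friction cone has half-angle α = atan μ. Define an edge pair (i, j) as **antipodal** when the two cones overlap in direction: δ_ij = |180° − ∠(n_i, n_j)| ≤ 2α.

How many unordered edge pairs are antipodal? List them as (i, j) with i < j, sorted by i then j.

α = atan 0.6 = 30.96°;  2α = 61.93°
n_0 = (-0.0757, +0.9971)
n_1 = (-0.6355, +0.7721)
n_2 = (-0.9948, +0.1015)
n_3 = (-0.6936, -0.7203)
n_4 = (+0.5820, -0.8132)
n_5 = (+0.7507, +0.6606)
  (0,1): δ = 144.89°  ·
  (0,2): δ = 100.17°  ·
  (0,3): δ = 48.26°  ✓
  (0,4): δ = 31.25°  ✓
  (0,5): δ = 127.00°  ·
  (1,2): δ = 135.28°  ·
  (1,3): δ = 83.38°  ·
  (1,4): δ = 3.86°  ✓
  (1,5): δ = 91.89°  ·
  (2,3): δ = 128.09°  ·
  (2,4): δ = 48.58°  ✓
  (2,5): δ = 47.17°  ✓
  (3,4): δ = 100.49°  ·
  (3,5): δ = 4.73°  ✓
  (4,5): δ = 84.25°  ·
antipodal pairs: 6

count = 6; pairs: (0,3), (0,4), (1,4), (2,4), (2,5), (3,5)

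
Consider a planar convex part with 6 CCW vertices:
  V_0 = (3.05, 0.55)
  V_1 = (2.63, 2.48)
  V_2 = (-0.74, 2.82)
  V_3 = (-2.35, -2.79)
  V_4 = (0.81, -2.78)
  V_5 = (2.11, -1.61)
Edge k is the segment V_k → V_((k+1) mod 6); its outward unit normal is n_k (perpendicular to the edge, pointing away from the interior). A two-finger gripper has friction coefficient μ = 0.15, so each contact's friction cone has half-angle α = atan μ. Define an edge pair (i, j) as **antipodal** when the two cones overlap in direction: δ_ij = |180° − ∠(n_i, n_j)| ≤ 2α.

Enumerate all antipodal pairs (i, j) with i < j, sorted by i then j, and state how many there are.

count = 2; pairs: (1,3), (2,5)

α = atan 0.15 = 8.53°;  2α = 17.06°
n_0 = (+0.9771, +0.2126)
n_1 = (+0.1004, +0.9949)
n_2 = (-0.9612, +0.2759)
n_3 = (+0.0032, -1.0000)
n_4 = (+0.6690, -0.7433)
n_5 = (+0.9169, -0.3990)
  (0,1): δ = 108.04°  ·
  (0,2): δ = 28.29°  ·
  (0,3): δ = 77.90°  ·
  (0,4): δ = 119.71°  ·
  (0,5): δ = 144.20°  ·
  (1,2): δ = 100.25°  ·
  (1,3): δ = 5.94°  ✓
  (1,4): δ = 47.75°  ·
  (1,5): δ = 72.24°  ·
  (2,3): δ = 73.81°  ·
  (2,4): δ = 32.00°  ·
  (2,5): δ = 7.51°  ✓
  (3,4): δ = 138.19°  ·
  (3,5): δ = 113.70°  ·
  (4,5): δ = 155.51°  ·
antipodal pairs: 2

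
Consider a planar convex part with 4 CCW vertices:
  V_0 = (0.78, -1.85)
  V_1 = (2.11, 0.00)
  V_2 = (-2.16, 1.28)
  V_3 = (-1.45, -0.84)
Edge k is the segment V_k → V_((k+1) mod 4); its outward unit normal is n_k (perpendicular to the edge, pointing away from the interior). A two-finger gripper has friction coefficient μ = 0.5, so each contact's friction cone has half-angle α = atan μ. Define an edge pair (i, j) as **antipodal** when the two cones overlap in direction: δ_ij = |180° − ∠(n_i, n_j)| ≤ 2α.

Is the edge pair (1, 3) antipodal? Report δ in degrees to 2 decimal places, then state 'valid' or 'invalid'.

δ = 7.68°, valid

α = atan 0.5 = 26.57°;  2α = 53.13°
edge 1: e_1 = (-4.27, +1.28);  n_1 = (+0.2871, +0.9579)
edge 3: e_3 = (+2.23, -1.01);  n_3 = (-0.4126, -0.9109)
∠(n_1, n_3) = 172.32°
δ = |180° − 172.32°| = 7.68°
7.68° ≤ 2α = 53.13°  →  valid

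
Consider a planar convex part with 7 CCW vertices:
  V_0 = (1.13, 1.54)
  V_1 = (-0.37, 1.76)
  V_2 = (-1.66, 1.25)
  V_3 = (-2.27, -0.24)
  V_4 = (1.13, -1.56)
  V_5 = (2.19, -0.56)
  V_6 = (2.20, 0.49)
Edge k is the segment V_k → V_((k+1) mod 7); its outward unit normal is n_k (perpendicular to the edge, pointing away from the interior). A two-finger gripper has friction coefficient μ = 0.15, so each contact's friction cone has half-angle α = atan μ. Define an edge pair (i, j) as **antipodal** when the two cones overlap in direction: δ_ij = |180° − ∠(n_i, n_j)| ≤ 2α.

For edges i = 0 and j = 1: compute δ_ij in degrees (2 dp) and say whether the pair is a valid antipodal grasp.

α = atan 0.15 = 8.53°;  2α = 17.06°
edge 0: e_0 = (-1.50, +0.22);  n_0 = (+0.1451, +0.9894)
edge 1: e_1 = (-1.29, -0.51);  n_1 = (-0.3677, +0.9300)
∠(n_0, n_1) = 29.92°
δ = |180° − 29.92°| = 150.08°
150.08° > 2α = 17.06°  →  invalid

δ = 150.08°, invalid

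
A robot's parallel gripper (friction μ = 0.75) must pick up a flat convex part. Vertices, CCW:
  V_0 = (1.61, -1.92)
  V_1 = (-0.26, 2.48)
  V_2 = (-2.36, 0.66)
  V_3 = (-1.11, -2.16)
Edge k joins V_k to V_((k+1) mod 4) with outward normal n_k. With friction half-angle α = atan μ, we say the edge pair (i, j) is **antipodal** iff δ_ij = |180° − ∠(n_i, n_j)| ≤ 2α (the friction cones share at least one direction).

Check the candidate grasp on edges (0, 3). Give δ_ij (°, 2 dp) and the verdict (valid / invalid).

α = atan 0.75 = 36.87°;  2α = 73.74°
edge 0: e_0 = (-1.87, +4.40);  n_0 = (+0.9203, +0.3911)
edge 3: e_3 = (+2.72, +0.24);  n_3 = (+0.0879, -0.9961)
∠(n_0, n_3) = 107.98°
δ = |180° − 107.98°| = 72.02°
72.02° ≤ 2α = 73.74°  →  valid

δ = 72.02°, valid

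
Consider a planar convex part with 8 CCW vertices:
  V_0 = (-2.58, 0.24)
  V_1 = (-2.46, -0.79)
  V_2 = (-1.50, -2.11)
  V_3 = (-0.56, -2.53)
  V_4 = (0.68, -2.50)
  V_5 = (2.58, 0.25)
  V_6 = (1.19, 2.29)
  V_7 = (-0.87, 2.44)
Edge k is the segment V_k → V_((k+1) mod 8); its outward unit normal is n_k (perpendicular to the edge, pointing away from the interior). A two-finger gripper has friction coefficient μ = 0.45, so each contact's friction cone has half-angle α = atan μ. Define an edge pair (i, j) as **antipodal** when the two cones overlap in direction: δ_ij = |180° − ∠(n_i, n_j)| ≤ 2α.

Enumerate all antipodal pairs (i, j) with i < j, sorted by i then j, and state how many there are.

α = atan 0.45 = 24.23°;  2α = 48.46°
n_0 = (-0.9933, -0.1157)
n_1 = (-0.8087, -0.5882)
n_2 = (-0.4079, -0.9130)
n_3 = (+0.0242, -0.9997)
n_4 = (+0.8227, -0.5684)
n_5 = (+0.8264, +0.5631)
n_6 = (+0.0726, +0.9974)
n_7 = (-0.7895, +0.6137)
  (0,1): δ = 150.62°  ·
  (0,2): δ = 120.72°  ·
  (0,3): δ = 95.26°  ·
  (0,4): δ = 41.29°  ✓
  (0,5): δ = 27.62°  ✓
  (0,6): δ = 79.19°  ·
  (0,7): δ = 135.50°  ·
  (1,2): δ = 150.10°  ·
  (1,3): δ = 124.64°  ·
  (1,4): δ = 70.67°  ·
  (1,5): δ = 1.76°  ✓
  (1,6): δ = 49.81°  ·
  (1,7): δ = 106.12°  ·
  (2,3): δ = 154.54°  ·
  (2,4): δ = 100.57°  ·
  (2,5): δ = 31.66°  ✓
  (2,6): δ = 19.91°  ✓
  (2,7): δ = 76.22°  ·
  (3,4): δ = 126.03°  ·
  (3,5): δ = 57.12°  ·
  (3,6): δ = 5.55°  ✓
  (3,7): δ = 50.76°  ·
  (4,5): δ = 111.09°  ·
  (4,6): δ = 59.52°  ·
  (4,7): δ = 3.22°  ✓
  (5,6): δ = 128.43°  ·
  (5,7): δ = 72.13°  ·
  (6,7): δ = 123.69°  ·
antipodal pairs: 7

count = 7; pairs: (0,4), (0,5), (1,5), (2,5), (2,6), (3,6), (4,7)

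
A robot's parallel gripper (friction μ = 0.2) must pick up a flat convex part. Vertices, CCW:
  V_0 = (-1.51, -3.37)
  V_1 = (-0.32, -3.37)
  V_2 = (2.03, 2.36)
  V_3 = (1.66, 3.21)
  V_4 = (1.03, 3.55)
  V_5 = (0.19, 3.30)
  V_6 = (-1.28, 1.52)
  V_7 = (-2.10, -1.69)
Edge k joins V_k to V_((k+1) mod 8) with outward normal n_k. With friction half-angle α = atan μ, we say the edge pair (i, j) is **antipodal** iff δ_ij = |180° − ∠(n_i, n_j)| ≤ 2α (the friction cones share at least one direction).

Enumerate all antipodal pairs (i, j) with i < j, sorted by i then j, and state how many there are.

count = 4; pairs: (0,4), (1,5), (1,6), (2,7)

α = atan 0.2 = 11.31°;  2α = 22.62°
n_0 = (+0.0000, -1.0000)
n_1 = (+0.9252, -0.3795)
n_2 = (+0.9169, +0.3991)
n_3 = (+0.4749, +0.8800)
n_4 = (-0.2853, +0.9585)
n_5 = (-0.7711, +0.6368)
n_6 = (-0.9689, +0.2475)
n_7 = (-0.9435, -0.3314)
  (0,1): δ = 112.30°  ·
  (0,2): δ = 66.48°  ·
  (0,3): δ = 28.35°  ·
  (0,4): δ = 16.57°  ✓
  (0,5): δ = 50.45°  ·
  (0,6): δ = 75.67°  ·
  (0,7): δ = 109.35°  ·
  (1,2): δ = 134.18°  ·
  (1,3): δ = 96.06°  ·
  (1,4): δ = 51.13°  ·
  (1,5): δ = 17.25°  ✓
  (1,6): δ = 7.97°  ✓
  (1,7): δ = 41.65°  ·
  (2,3): δ = 141.88°  ·
  (2,4): δ = 96.95°  ·
  (2,5): δ = 63.07°  ·
  (2,6): δ = 37.85°  ·
  (2,7): δ = 4.17°  ✓
  (3,4): δ = 135.07°  ·
  (3,5): δ = 101.20°  ·
  (3,6): δ = 75.97°  ·
  (3,7): δ = 42.29°  ·
  (4,5): δ = 146.13°  ·
  (4,6): δ = 120.90°  ·
  (4,7): δ = 87.22°  ·
  (5,6): δ = 154.78°  ·
  (5,7): δ = 121.10°  ·
  (6,7): δ = 146.32°  ·
antipodal pairs: 4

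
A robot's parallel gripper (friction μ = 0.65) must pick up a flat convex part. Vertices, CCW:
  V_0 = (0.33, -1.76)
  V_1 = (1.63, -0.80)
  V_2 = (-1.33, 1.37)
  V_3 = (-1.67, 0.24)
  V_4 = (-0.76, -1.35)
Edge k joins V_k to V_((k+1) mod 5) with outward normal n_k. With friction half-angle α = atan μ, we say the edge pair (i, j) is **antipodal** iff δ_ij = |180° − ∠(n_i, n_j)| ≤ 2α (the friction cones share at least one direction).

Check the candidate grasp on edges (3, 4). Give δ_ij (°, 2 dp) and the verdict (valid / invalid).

δ = 140.40°, invalid

α = atan 0.65 = 33.02°;  2α = 66.05°
edge 3: e_3 = (+0.91, -1.59);  n_3 = (-0.8679, -0.4967)
edge 4: e_4 = (+1.09, -0.41);  n_4 = (-0.3521, -0.9360)
∠(n_3, n_4) = 39.60°
δ = |180° − 39.60°| = 140.40°
140.40° > 2α = 66.05°  →  invalid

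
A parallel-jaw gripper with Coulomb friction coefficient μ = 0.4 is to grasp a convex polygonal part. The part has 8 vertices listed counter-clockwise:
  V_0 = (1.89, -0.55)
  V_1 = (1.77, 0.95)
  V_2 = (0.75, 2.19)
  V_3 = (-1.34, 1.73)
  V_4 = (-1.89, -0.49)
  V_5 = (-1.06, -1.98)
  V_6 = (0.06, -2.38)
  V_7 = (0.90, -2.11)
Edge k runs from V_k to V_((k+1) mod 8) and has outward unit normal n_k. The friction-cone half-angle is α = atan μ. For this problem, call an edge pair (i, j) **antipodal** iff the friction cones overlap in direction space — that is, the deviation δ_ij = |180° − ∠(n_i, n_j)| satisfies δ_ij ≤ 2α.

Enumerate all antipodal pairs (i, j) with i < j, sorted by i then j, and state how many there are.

count = 7; pairs: (0,3), (0,4), (1,4), (1,5), (2,5), (2,6), (3,7)

α = atan 0.4 = 21.80°;  2α = 43.60°
n_0 = (+0.9968, +0.0797)
n_1 = (+0.7723, +0.6353)
n_2 = (-0.2150, +0.9766)
n_3 = (-0.9707, +0.2405)
n_4 = (-0.8736, -0.4866)
n_5 = (-0.3363, -0.9417)
n_6 = (+0.3060, -0.9520)
n_7 = (+0.8443, -0.5358)
  (0,1): δ = 145.13°  ·
  (0,2): δ = 82.16°  ·
  (0,3): δ = 18.49°  ✓
  (0,4): δ = 24.55°  ✓
  (0,5): δ = 65.77°  ·
  (0,6): δ = 103.24°  ·
  (0,7): δ = 143.03°  ·
  (1,2): δ = 117.03°  ·
  (1,3): δ = 53.35°  ·
  (1,4): δ = 10.32°  ✓
  (1,5): δ = 30.91°  ✓
  (1,6): δ = 68.38°  ·
  (1,7): δ = 108.16°  ·
  (2,3): δ = 116.33°  ·
  (2,4): δ = 73.29°  ·
  (2,5): δ = 32.07°  ✓
  (2,6): δ = 5.41°  ✓
  (2,7): δ = 45.19°  ·
  (3,4): δ = 136.97°  ·
  (3,5): δ = 95.74°  ·
  (3,6): δ = 58.27°  ·
  (3,7): δ = 18.49°  ✓
  (4,5): δ = 138.77°  ·
  (4,6): δ = 101.30°  ·
  (4,7): δ = 61.52°  ·
  (5,6): δ = 142.53°  ·
  (5,7): δ = 102.75°  ·
  (6,7): δ = 140.22°  ·
antipodal pairs: 7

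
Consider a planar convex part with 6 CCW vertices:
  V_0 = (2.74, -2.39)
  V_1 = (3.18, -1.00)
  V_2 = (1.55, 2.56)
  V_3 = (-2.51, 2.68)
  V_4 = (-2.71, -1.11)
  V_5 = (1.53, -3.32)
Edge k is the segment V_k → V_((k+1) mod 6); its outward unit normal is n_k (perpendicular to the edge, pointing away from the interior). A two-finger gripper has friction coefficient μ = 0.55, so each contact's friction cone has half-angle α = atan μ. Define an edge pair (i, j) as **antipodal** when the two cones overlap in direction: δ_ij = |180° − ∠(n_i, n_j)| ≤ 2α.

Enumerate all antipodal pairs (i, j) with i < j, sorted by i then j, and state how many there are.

count = 6; pairs: (0,3), (1,3), (1,4), (2,4), (2,5), (3,5)

α = atan 0.55 = 28.81°;  2α = 57.62°
n_0 = (+0.9534, -0.3018)
n_1 = (+0.9092, +0.4163)
n_2 = (+0.0295, +0.9996)
n_3 = (-0.9986, +0.0527)
n_4 = (-0.4622, -0.8868)
n_5 = (+0.6094, -0.7929)
  (0,1): δ = 137.83°  ·
  (0,2): δ = 74.13°  ·
  (0,3): δ = 14.54°  ✓
  (0,4): δ = 80.04°  ·
  (0,5): δ = 145.11°  ·
  (1,2): δ = 116.29°  ·
  (1,3): δ = 27.62°  ✓
  (1,4): δ = 37.87°  ✓
  (1,5): δ = 102.94°  ·
  (2,3): δ = 91.33°  ·
  (2,4): δ = 25.84°  ✓
  (2,5): δ = 39.24°  ✓
  (3,4): δ = 114.51°  ·
  (3,5): δ = 49.43°  ✓
  (4,5): δ = 114.92°  ·
antipodal pairs: 6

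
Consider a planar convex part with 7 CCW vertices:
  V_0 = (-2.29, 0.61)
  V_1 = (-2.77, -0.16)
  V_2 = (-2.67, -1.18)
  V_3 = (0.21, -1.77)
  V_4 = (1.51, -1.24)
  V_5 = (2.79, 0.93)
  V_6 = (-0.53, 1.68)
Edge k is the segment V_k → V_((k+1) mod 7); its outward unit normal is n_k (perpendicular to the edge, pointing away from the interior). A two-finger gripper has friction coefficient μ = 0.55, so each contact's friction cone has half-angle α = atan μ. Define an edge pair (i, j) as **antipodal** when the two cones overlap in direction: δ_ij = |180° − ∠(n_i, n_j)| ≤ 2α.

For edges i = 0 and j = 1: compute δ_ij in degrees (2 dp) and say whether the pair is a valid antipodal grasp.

δ = 142.46°, invalid

α = atan 0.55 = 28.81°;  2α = 57.62°
edge 0: e_0 = (-0.48, -0.77);  n_0 = (-0.8486, +0.5290)
edge 1: e_1 = (+0.10, -1.02);  n_1 = (-0.9952, -0.0976)
∠(n_0, n_1) = 37.54°
δ = |180° − 37.54°| = 142.46°
142.46° > 2α = 57.62°  →  invalid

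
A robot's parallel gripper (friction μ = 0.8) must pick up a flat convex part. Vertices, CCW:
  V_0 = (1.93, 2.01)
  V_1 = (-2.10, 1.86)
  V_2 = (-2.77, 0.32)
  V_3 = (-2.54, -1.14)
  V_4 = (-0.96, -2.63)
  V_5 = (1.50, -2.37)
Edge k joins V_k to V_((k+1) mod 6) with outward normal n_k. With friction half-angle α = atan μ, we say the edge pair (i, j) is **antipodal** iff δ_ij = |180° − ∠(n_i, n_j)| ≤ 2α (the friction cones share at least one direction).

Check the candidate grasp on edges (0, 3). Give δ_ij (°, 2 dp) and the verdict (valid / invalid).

α = atan 0.8 = 38.66°;  2α = 77.32°
edge 0: e_0 = (-4.03, -0.15);  n_0 = (-0.0372, +0.9993)
edge 3: e_3 = (+1.58, -1.49);  n_3 = (-0.6861, -0.7275)
∠(n_0, n_3) = 134.55°
δ = |180° − 134.55°| = 45.45°
45.45° ≤ 2α = 77.32°  →  valid

δ = 45.45°, valid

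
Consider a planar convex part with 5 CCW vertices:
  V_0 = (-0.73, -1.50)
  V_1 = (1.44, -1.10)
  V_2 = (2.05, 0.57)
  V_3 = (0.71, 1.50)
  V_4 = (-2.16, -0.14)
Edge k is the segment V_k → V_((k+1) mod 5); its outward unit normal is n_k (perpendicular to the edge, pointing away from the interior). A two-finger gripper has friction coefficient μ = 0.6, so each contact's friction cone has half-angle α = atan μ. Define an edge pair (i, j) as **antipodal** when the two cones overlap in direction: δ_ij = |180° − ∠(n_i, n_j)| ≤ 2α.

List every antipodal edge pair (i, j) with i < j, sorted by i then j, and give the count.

α = atan 0.6 = 30.96°;  2α = 61.93°
n_0 = (+0.1813, -0.9834)
n_1 = (+0.9393, -0.3431)
n_2 = (+0.5702, +0.8215)
n_3 = (-0.4961, +0.8682)
n_4 = (-0.6891, -0.7246)
  (0,1): δ = 120.51°  ·
  (0,2): δ = 45.21°  ✓
  (0,3): δ = 19.30°  ✓
  (0,4): δ = 125.99°  ·
  (1,2): δ = 104.70°  ·
  (1,3): δ = 40.19°  ✓
  (1,4): δ = 66.50°  ·
  (2,3): δ = 115.49°  ·
  (2,4): δ = 8.80°  ✓
  (3,4): δ = 73.31°  ·
antipodal pairs: 4

count = 4; pairs: (0,2), (0,3), (1,3), (2,4)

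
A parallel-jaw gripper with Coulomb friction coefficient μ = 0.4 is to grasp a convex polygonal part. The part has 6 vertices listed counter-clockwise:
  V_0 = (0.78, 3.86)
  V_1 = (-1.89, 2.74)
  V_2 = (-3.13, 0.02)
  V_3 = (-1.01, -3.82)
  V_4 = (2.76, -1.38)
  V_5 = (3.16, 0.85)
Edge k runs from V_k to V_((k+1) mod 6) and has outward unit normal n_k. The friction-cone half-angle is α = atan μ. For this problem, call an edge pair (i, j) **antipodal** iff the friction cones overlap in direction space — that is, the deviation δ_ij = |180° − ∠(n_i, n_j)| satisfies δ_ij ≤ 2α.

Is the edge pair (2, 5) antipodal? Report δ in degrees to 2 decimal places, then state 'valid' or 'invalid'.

α = atan 0.4 = 21.80°;  2α = 43.60°
edge 2: e_2 = (+2.12, -3.84);  n_2 = (-0.8754, -0.4833)
edge 5: e_5 = (-2.38, +3.01);  n_5 = (+0.7844, +0.6202)
∠(n_2, n_5) = 170.57°
δ = |180° − 170.57°| = 9.43°
9.43° ≤ 2α = 43.60°  →  valid

δ = 9.43°, valid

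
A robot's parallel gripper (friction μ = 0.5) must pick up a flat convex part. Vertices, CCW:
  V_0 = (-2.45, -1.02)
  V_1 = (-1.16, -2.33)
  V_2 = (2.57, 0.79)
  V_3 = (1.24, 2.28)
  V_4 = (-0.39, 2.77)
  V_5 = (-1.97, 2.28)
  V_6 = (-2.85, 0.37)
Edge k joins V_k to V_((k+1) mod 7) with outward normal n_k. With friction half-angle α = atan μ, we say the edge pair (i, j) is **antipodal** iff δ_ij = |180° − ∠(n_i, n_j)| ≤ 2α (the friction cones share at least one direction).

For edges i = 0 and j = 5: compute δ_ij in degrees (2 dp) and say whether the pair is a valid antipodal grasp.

α = atan 0.5 = 26.57°;  2α = 53.13°
edge 0: e_0 = (+1.29, -1.31);  n_0 = (-0.7125, -0.7016)
edge 5: e_5 = (-0.88, -1.91);  n_5 = (-0.9082, +0.4185)
∠(n_0, n_5) = 69.30°
δ = |180° − 69.30°| = 110.70°
110.70° > 2α = 53.13°  →  invalid

δ = 110.70°, invalid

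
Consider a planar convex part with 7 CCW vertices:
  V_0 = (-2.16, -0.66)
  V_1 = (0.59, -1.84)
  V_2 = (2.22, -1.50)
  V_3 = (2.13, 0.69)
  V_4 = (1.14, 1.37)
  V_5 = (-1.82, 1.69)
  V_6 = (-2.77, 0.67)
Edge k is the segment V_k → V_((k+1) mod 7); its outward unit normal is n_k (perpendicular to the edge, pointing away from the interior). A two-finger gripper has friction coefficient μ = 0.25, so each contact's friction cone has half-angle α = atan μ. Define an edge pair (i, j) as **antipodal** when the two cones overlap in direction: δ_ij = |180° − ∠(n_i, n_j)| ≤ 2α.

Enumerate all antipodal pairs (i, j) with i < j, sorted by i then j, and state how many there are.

α = atan 0.25 = 14.04°;  2α = 28.07°
n_0 = (-0.3943, -0.9190)
n_1 = (+0.2042, -0.9789)
n_2 = (+0.9992, +0.0411)
n_3 = (+0.5662, +0.8243)
n_4 = (+0.1075, +0.9942)
n_5 = (-0.7318, +0.6816)
n_6 = (-0.9090, -0.4169)
  (0,1): δ = 144.99°  ·
  (0,2): δ = 64.42°  ·
  (0,3): δ = 11.26°  ✓
  (0,4): δ = 17.05°  ✓
  (0,5): δ = 70.26°  ·
  (0,6): δ = 137.86°  ·
  (1,2): δ = 99.43°  ·
  (1,3): δ = 46.27°  ·
  (1,4): δ = 17.95°  ✓
  (1,5): δ = 35.25°  ·
  (1,6): δ = 102.86°  ·
  (2,3): δ = 126.84°  ·
  (2,4): δ = 98.52°  ·
  (2,5): δ = 45.32°  ·
  (2,6): δ = 22.29°  ✓
  (3,4): δ = 151.69°  ·
  (3,5): δ = 98.48°  ·
  (3,6): δ = 30.88°  ·
  (4,5): δ = 126.79°  ·
  (4,6): δ = 59.19°  ·
  (5,6): δ = 112.40°  ·
antipodal pairs: 4

count = 4; pairs: (0,3), (0,4), (1,4), (2,6)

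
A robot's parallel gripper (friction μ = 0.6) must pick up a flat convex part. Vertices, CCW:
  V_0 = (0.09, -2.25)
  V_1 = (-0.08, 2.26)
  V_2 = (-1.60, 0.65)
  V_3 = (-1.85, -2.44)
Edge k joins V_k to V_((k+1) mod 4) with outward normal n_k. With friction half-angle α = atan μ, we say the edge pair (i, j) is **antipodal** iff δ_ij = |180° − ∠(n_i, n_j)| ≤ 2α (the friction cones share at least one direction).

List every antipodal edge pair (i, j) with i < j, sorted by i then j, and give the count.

α = atan 0.6 = 30.96°;  2α = 61.93°
n_0 = (+0.9993, +0.0377)
n_1 = (-0.7271, +0.6865)
n_2 = (-0.9967, +0.0806)
n_3 = (+0.0975, -0.9952)
  (0,1): δ = 45.51°  ✓
  (0,2): δ = 6.78°  ✓
  (0,3): δ = 93.43°  ·
  (1,2): δ = 141.27°  ·
  (1,3): δ = 41.05°  ✓
  (2,3): δ = 79.78°  ·
antipodal pairs: 3

count = 3; pairs: (0,1), (0,2), (1,3)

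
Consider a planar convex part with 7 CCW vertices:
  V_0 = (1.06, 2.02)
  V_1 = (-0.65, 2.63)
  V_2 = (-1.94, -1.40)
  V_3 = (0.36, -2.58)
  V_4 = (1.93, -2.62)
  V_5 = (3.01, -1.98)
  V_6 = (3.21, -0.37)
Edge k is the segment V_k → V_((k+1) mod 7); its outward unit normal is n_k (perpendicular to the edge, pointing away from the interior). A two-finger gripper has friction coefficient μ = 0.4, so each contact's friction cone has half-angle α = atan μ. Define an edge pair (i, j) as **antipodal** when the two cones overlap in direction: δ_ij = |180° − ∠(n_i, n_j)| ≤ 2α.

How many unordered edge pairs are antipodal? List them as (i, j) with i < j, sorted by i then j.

count = 5; pairs: (0,2), (0,3), (1,4), (1,5), (2,6)

α = atan 0.4 = 21.80°;  2α = 43.60°
n_0 = (+0.3360, +0.9419)
n_1 = (-0.9524, +0.3049)
n_2 = (-0.4565, -0.8897)
n_3 = (-0.0255, -0.9997)
n_4 = (+0.5098, -0.8603)
n_5 = (+0.9924, -0.1233)
n_6 = (+0.7434, +0.6688)
  (0,1): δ = 88.12°  ·
  (0,2): δ = 7.53°  ✓
  (0,3): δ = 18.17°  ✓
  (0,4): δ = 50.28°  ·
  (0,5): δ = 102.55°  ·
  (0,6): δ = 151.61°  ·
  (1,2): δ = 99.41°  ·
  (1,3): δ = 73.71°  ·
  (1,4): δ = 41.60°  ✓
  (1,5): δ = 10.67°  ✓
  (1,6): δ = 59.72°  ·
  (2,3): δ = 154.30°  ·
  (2,4): δ = 122.19°  ·
  (2,5): δ = 69.92°  ·
  (2,6): δ = 20.87°  ✓
  (3,4): δ = 147.89°  ·
  (3,5): δ = 95.62°  ·
  (3,6): δ = 46.57°  ·
  (4,5): δ = 127.73°  ·
  (4,6): δ = 78.68°  ·
  (5,6): δ = 130.94°  ·
antipodal pairs: 5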